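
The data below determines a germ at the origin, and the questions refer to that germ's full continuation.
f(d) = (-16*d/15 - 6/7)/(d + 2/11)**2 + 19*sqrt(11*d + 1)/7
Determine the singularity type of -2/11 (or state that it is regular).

The denominator factor d + 2/11 vanishes at -2/11 and appears to the power 2; the numerator there equals -766/1155, nonzero, and no other factor vanishes.
The branch terms are analytic at this point.
Hence a pole whose order is the multiplicity, 2.

The point is a pole of order 2.


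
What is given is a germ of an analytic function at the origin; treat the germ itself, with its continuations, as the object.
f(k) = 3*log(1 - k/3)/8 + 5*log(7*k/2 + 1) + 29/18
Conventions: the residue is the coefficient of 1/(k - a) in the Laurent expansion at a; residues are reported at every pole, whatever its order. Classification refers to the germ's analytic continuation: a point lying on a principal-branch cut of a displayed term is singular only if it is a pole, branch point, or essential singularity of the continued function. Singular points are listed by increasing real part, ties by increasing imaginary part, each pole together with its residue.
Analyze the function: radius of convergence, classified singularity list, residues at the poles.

Branch term (5)*log(1 - k/(-2/7)): its argument vanishes at k = -2/7, a logarithmic branch point, modulus 2/7.
Branch term (3/8)*log(1 - k/(3)): its argument vanishes at k = 3, a logarithmic branch point, modulus 3.
The radius of convergence is the smallest modulus among the singular points: 2/7.
List the singular points by increasing real part (a conjugate pair: the negative imaginary part first).

Radius of convergence at 0: 2/7.
At -2/7: a logarithmic branch point.
At 3: a logarithmic branch point.


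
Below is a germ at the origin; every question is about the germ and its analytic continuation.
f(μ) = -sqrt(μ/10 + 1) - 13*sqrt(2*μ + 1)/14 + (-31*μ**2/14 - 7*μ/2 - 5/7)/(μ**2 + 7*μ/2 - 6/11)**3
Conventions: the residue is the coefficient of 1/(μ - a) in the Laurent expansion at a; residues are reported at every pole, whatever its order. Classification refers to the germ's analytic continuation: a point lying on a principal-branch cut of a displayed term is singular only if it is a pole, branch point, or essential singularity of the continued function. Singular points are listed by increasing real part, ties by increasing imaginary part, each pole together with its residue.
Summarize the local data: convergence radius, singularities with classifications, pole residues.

Radius of convergence at 0: -7/4 + (1/44)*sqrt(6985).
At -10: an algebraic (square-root) branch point.
At -7/4 - (1/44)*sqrt(6985): a pole of order 3; residue -(210188/1792335125)*sqrt(6985).
At -1/2: an algebraic (square-root) branch point.
At -7/4 + (1/44)*sqrt(6985): a pole of order 3; residue (210188/1792335125)*sqrt(6985).

Denominator factor (μ**2 + 7*μ/2 - 6/11)^3: discriminant 635/44, real irrational roots -7/4 + (1/44)*sqrt(6985) and -7/4 - (1/44)*sqrt(6985); poles of order 3, moduli -7/4 + (1/44)*sqrt(6985) and 7/4 + (1/44)*sqrt(6985).
Branch term (-1)*sqrt(1 - μ/(-10)): its argument vanishes at μ = -10, a square-root branch point, modulus 10.
Branch term (-13/14)*sqrt(1 - μ/(-1/2)): its argument vanishes at μ = -1/2, a square-root branch point, modulus 1/2.
The radius of convergence is the smallest modulus among the singular points: -7/4 + (1/44)*sqrt(6985).
The branch terms are analytic at -7/4 - (1/44)*sqrt(6985) and contribute nothing to the residue; only the rational part matters.
The factor μ**2 + 7*μ/2 - 6/11 splits as (μ - a)(μ - a') with a = -7/4 - (1/44)*sqrt(6985), a' = -7/4 + (1/44)*sqrt(6985). At the order-3 pole a set g(μ) = (μ - a)^3*(rational part) = [-31*μ**2/14 - 7*μ/2 - 5/7] / (μ - a')^3.
Order-3 pole: residue = g''(a)/2; g''(-7/4 - (1/44)*sqrt(6985)) = -(420376/1792335125)*sqrt(6985), so the residue is -(210188/1792335125)*sqrt(6985).
The branch terms are analytic at -7/4 + (1/44)*sqrt(6985) and contribute nothing to the residue; only the rational part matters.
The factor μ**2 + 7*μ/2 - 6/11 splits as (μ - a)(μ - a') with a = -7/4 + (1/44)*sqrt(6985), a' = -7/4 - (1/44)*sqrt(6985). At the order-3 pole a set g(μ) = (μ - a)^3*(rational part) = [-31*μ**2/14 - 7*μ/2 - 5/7] / (μ - a')^3.
Order-3 pole: residue = g''(a)/2; g''(-7/4 + (1/44)*sqrt(6985)) = (420376/1792335125)*sqrt(6985), so the residue is (210188/1792335125)*sqrt(6985).
List the singular points by increasing real part (a conjugate pair: the negative imaginary part first).


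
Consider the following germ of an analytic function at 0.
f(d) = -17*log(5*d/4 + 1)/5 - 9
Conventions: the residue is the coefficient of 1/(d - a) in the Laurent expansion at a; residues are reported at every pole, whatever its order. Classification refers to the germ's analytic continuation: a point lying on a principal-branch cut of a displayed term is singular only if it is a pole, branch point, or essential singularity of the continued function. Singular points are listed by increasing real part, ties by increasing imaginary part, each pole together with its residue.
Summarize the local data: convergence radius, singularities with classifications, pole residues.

Branch term (-17/5)*log(1 - d/(-4/5)): its argument vanishes at d = -4/5, a logarithmic branch point, modulus 4/5.
The radius of convergence is the smallest modulus among the singular points: 4/5.

Radius of convergence at 0: 4/5.
At -4/5: a logarithmic branch point.


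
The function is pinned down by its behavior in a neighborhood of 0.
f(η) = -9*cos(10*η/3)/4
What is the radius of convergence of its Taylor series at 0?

The radius of convergence is infinite.

The factor cos(10*η/3) is entire and contributes no finite singular point.
The polynomial part has no poles.
No finite singular points: the Taylor series at 0 converges everywhere.


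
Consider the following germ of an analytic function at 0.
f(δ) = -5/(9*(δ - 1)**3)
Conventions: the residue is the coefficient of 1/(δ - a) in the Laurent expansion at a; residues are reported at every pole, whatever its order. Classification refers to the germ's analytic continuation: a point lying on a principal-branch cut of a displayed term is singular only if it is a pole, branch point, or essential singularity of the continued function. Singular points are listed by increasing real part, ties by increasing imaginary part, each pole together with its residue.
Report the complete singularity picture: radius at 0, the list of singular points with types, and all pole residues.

Radius of convergence at 0: 1.
At 1: a pole of order 3; residue 0.

Denominator factor (δ - 1)^3: pole of order 3 at 1, modulus 1.
The radius of convergence is the smallest modulus among the singular points: 1.
At the order-3 pole 1 set g(δ) = (δ - (1))^3*f(δ) = -5/9.
Order-3 pole: residue = g''(a)/2; g''(1) = 0, so the residue is 0.


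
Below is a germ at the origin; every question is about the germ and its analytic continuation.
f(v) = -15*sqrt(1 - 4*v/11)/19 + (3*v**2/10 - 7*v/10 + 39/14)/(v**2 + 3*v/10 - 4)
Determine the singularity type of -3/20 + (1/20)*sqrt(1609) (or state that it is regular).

The point is a pole of order 1.

The denominator factor v**2 + 3*v/10 - 4 vanishes at -3/20 + (1/20)*sqrt(1609) and appears to the power 1; the numerator there equals 57459/14000 - (79/2000)*sqrt(1609), nonzero, and no other factor vanishes.
The branch terms are analytic at this point.
Hence a pole whose order is the multiplicity, 1.


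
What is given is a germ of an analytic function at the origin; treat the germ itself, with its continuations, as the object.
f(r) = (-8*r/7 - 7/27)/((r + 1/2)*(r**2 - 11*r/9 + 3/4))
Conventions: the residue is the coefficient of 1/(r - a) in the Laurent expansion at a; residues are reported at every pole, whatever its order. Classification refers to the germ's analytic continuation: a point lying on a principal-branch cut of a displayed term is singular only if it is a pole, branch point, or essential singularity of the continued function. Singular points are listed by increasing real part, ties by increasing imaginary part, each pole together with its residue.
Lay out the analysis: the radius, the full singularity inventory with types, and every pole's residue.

Radius of convergence at 0: 1/2.
At -1/2: a pole of order 1; residue 118/609.
At (11/18) - ((1/18)*sqrt(122))*i: a pole of order 1; residue (-59/609) - ((2542/37149)*sqrt(122))*i.
At (11/18) + ((1/18)*sqrt(122))*i: a pole of order 1; residue (-59/609) + ((2542/37149)*sqrt(122))*i.


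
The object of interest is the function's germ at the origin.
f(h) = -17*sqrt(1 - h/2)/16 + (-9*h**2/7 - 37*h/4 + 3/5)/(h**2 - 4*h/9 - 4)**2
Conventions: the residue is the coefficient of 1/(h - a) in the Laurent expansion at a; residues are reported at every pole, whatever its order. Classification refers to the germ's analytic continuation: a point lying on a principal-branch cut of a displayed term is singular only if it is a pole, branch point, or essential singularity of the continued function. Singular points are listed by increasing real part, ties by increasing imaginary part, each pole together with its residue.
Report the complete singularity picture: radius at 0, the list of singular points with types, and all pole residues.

Radius of convergence at 0: -2/9 + (2/9)*sqrt(82).
At 2/9 - (2/9)*sqrt(82): a pole of order 2; residue (188163/15061760)*sqrt(82).
At 2: an algebraic (square-root) branch point.
At 2/9 + (2/9)*sqrt(82): a pole of order 2; residue -(188163/15061760)*sqrt(82).


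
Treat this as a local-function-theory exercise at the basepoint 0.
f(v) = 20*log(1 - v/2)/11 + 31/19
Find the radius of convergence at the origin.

Branch term (20/11)*log(1 - v/(2)): its argument vanishes at v = 2, a logarithmic branch point, modulus 2.
The radius of convergence is the smallest modulus among the singular points: 2.

The radius of convergence is 2.


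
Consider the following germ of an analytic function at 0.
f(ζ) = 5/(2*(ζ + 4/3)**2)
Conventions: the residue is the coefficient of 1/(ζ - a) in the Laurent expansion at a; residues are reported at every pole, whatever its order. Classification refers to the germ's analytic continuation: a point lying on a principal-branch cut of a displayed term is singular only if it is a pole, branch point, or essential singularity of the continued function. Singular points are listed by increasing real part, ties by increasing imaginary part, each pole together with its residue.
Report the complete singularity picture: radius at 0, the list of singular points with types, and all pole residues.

Denominator factor (ζ + 4/3)^2: pole of order 2 at -4/3, modulus 4/3.
The radius of convergence is the smallest modulus among the singular points: 4/3.
At the order-2 pole -4/3 set g(ζ) = (ζ - (-4/3))^2*f(ζ) = 5/2.
Order-2 pole: residue = g'(a); g'(-4/3) = 0, so the residue is 0.

Radius of convergence at 0: 4/3.
At -4/3: a pole of order 2; residue 0.


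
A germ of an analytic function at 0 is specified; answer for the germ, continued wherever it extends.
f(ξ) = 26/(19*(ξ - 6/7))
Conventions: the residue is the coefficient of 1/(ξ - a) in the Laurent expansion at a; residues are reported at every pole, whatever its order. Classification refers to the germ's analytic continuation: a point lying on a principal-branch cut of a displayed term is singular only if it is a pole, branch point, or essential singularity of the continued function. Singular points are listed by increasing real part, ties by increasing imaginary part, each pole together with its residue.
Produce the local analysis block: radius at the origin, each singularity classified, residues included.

Denominator factor (ξ - 6/7): pole of order 1 at 6/7, modulus 6/7.
The radius of convergence is the smallest modulus among the singular points: 6/7.
At the order-1 pole 6/7 set g(ξ) = (ξ - (6/7))*f(ξ) = 26/19.
Simple pole: residue = g(a) at a = 6/7, which is 26/19.

Radius of convergence at 0: 6/7.
At 6/7: a pole of order 1; residue 26/19.


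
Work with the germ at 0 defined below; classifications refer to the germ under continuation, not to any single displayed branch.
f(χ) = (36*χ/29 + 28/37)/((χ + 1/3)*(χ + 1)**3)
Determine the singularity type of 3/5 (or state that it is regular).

Denominator factors: χ + 1 = 8/5 at χ = 3/5; χ + 1/3 = 14/15 at χ = 3/5 — none vanishes.
So the germ continues analytically to 3/5.

The point is a regular point.


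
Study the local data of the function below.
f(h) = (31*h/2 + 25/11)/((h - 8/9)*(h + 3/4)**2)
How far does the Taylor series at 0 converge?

The radius of convergence is 3/4.

Denominator factor (h - 8/9): pole of order 1 at 8/9, modulus 8/9.
Denominator factor (h + 3/4)^2: pole of order 2 at -3/4, modulus 3/4.
The radius of convergence is the smallest modulus among the singular points: 3/4.


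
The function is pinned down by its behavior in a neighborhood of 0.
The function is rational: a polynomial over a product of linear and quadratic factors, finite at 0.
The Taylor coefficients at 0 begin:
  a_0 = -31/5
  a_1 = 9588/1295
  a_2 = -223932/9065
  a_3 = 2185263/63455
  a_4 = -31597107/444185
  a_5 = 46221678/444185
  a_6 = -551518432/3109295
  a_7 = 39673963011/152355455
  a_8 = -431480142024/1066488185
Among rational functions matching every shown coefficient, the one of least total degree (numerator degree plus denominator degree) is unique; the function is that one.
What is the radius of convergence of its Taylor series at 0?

No rational of total degree below 7 reproduces all 9 coefficients; solving the [1/6] Pade equations on them gives f(ρ) = (21*ρ/37 + 31/5)/(ρ**2 - 3*ρ/7 - 1)**3, whose expansion matches every shown term.
Denominator factor (ρ**2 - 3*ρ/7 - 1)^3: discriminant 205/49, real irrational roots 3/14 + (1/14)*sqrt(205) and 3/14 - (1/14)*sqrt(205); poles of order 3, moduli 3/14 + (1/14)*sqrt(205) and -3/14 + (1/14)*sqrt(205).
The radius of convergence is the smallest modulus among the singular points: -3/14 + (1/14)*sqrt(205).

The radius of convergence is -3/14 + (1/14)*sqrt(205).


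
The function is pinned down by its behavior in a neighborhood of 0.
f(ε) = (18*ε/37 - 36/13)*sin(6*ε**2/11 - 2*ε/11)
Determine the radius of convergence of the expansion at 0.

The factor sin(6*ε**2/11 - 2*ε/11) is entire and contributes no finite singular point.
The polynomial part has no poles.
No finite singular points: the Taylor series at 0 converges everywhere.

The radius of convergence is infinite.


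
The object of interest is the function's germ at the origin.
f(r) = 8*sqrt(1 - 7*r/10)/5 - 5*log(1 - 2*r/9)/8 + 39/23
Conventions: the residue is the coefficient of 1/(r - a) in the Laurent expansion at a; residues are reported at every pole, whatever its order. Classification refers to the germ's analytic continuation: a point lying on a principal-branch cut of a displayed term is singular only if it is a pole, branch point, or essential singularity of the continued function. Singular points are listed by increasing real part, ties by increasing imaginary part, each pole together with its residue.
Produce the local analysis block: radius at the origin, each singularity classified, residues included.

Radius of convergence at 0: 10/7.
At 10/7: an algebraic (square-root) branch point.
At 9/2: a logarithmic branch point.

Branch term (-5/8)*log(1 - r/(9/2)): its argument vanishes at r = 9/2, a logarithmic branch point, modulus 9/2.
Branch term (8/5)*sqrt(1 - r/(10/7)): its argument vanishes at r = 10/7, a square-root branch point, modulus 10/7.
The radius of convergence is the smallest modulus among the singular points: 10/7.
List the singular points by increasing real part (a conjugate pair: the negative imaginary part first).


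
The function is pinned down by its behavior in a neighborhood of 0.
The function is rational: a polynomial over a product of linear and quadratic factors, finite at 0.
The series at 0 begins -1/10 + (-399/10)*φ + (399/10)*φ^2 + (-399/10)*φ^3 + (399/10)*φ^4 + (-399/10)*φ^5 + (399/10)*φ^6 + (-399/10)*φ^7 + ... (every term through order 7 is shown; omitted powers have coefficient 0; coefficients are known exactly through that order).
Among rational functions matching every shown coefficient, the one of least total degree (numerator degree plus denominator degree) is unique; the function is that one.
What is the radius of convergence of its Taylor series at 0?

The radius of convergence is 1.

No rational of total degree below 2 reproduces all 8 coefficients; solving the [1/1] Pade equations on them gives f(φ) = (-40*φ - 1/10)/(φ + 1), whose expansion matches every shown term.
Denominator factor (φ + 1): pole of order 1 at -1, modulus 1.
The radius of convergence is the smallest modulus among the singular points: 1.


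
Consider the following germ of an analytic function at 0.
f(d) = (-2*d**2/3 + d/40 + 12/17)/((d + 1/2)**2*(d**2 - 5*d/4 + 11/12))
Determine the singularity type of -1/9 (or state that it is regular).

Denominator factors: d**2 - 5*d/4 + 11/12 = 173/162 at d = -1/9; d + 1/2 = 7/18 at d = -1/9 — none vanishes.
So the germ continues analytically to -1/9.

The point is a regular point.


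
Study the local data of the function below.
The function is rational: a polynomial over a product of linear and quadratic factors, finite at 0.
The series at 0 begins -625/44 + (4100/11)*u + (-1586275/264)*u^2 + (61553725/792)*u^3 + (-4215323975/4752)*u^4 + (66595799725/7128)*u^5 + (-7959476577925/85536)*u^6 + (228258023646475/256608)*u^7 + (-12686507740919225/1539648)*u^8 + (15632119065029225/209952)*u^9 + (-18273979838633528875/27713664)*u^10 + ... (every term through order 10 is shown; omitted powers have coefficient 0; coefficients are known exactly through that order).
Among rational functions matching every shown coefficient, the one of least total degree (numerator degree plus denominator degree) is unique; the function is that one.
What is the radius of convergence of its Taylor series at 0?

No rational of total degree below 9 reproduces all 11 coefficients; solving the [1/8] Pade equations on them gives f(u) = (13*u/30 - 5/22)/((u**2 + 2*u/3 + 2)*(u**2 + 8*u/5 + 1/5)**3), whose expansion matches every shown term.
Denominator factor (u**2 + 2*u/3 + 2): discriminant -68/9, complex-conjugate roots (-1/3) + ((1/3)*sqrt(17))*i and (-1/3) - ((1/3)*sqrt(17))*i; poles of order 1, moduli sqrt(2) and sqrt(2).
Denominator factor (u**2 + 8*u/5 + 1/5)^3: discriminant 44/25, real irrational roots -4/5 + (1/5)*sqrt(11) and -4/5 - (1/5)*sqrt(11); poles of order 3, moduli 4/5 - (1/5)*sqrt(11) and 4/5 + (1/5)*sqrt(11).
The radius of convergence is the smallest modulus among the singular points: 4/5 - (1/5)*sqrt(11).

The radius of convergence is 4/5 - (1/5)*sqrt(11).


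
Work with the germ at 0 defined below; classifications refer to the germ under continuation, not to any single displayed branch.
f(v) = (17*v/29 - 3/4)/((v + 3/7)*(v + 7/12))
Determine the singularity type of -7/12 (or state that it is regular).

The denominator factor v + 7/12 vanishes at -7/12 and appears to the power 1; the numerator there equals -95/87, nonzero, and no other factor vanishes.
Hence a pole whose order is the multiplicity, 1.

The point is a pole of order 1.


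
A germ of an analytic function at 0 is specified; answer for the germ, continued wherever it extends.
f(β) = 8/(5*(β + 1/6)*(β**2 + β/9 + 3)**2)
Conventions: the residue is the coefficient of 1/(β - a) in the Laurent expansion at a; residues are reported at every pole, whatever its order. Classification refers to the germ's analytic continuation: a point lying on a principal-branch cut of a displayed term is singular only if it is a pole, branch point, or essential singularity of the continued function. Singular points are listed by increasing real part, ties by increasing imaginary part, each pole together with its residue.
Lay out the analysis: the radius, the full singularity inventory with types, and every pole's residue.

Radius of convergence at 0: 1/6.
At -1/6: a pole of order 1; residue 93312/528125.
At (-1/18) - ((1/18)*sqrt(971))*i: a pole of order 2; residue (-46656/528125) + ((136095552/497937903125)*sqrt(971))*i.
At (-1/18) + ((1/18)*sqrt(971))*i: a pole of order 2; residue (-46656/528125) - ((136095552/497937903125)*sqrt(971))*i.


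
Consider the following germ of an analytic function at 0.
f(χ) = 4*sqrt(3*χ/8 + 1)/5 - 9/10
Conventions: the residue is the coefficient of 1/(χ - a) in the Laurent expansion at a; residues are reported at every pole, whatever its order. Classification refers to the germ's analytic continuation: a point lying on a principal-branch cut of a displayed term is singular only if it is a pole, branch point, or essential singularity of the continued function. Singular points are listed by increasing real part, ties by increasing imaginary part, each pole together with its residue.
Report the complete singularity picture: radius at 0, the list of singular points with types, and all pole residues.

Radius of convergence at 0: 8/3.
At -8/3: an algebraic (square-root) branch point.

Branch term (4/5)*sqrt(1 - χ/(-8/3)): its argument vanishes at χ = -8/3, a square-root branch point, modulus 8/3.
The radius of convergence is the smallest modulus among the singular points: 8/3.


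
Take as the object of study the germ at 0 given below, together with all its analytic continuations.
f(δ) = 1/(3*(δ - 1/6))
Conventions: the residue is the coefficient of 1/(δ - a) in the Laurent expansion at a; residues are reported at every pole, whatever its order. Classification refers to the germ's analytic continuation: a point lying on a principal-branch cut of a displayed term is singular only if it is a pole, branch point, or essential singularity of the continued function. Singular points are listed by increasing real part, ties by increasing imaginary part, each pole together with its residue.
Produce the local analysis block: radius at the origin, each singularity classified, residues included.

Radius of convergence at 0: 1/6.
At 1/6: a pole of order 1; residue 1/3.

Denominator factor (δ - 1/6): pole of order 1 at 1/6, modulus 1/6.
The radius of convergence is the smallest modulus among the singular points: 1/6.
At the order-1 pole 1/6 set g(δ) = (δ - (1/6))*f(δ) = 1/3.
Simple pole: residue = g(a) at a = 1/6, which is 1/3.


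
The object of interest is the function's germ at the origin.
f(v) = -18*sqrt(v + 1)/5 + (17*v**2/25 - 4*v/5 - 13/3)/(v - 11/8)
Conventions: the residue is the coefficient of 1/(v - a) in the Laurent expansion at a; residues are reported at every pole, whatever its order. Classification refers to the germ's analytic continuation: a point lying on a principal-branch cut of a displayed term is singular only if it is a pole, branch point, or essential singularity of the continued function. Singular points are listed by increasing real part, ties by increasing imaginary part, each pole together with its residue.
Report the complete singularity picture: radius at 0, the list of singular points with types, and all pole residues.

Radius of convergence at 0: 1.
At -1: an algebraic (square-root) branch point.
At 11/8: a pole of order 1; residue -19909/4800.

Denominator factor (v - 11/8): pole of order 1 at 11/8, modulus 11/8.
Branch term (-18/5)*sqrt(1 - v/(-1)): its argument vanishes at v = -1, a square-root branch point, modulus 1.
The radius of convergence is the smallest modulus among the singular points: 1.
The branch term is analytic at 11/8 and contributes nothing to the residue; only the rational part matters.
At the order-1 pole 11/8 set g(v) = (v - (11/8))*(rational part) = 17*v**2/25 - 4*v/5 - 13/3.
Simple pole: residue = g(a) at a = 11/8, which is -19909/4800.
List the singular points by increasing real part (a conjugate pair: the negative imaginary part first).


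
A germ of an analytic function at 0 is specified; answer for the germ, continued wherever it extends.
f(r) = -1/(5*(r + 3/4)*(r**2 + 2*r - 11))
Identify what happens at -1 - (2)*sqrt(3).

The point is a pole of order 1.

The denominator factor r**2 + 2*r - 11 vanishes at -1 - (2)*sqrt(3) and appears to the power 1; the numerator there equals -1/5, nonzero, and no other factor vanishes.
Hence a pole whose order is the multiplicity, 1.


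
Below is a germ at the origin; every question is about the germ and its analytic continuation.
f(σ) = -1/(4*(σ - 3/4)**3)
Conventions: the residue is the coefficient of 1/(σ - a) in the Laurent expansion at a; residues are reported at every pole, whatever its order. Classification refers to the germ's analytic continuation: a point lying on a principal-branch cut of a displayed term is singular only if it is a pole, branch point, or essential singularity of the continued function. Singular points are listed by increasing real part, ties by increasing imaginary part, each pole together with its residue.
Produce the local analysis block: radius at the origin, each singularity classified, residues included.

Denominator factor (σ - 3/4)^3: pole of order 3 at 3/4, modulus 3/4.
The radius of convergence is the smallest modulus among the singular points: 3/4.
At the order-3 pole 3/4 set g(σ) = (σ - (3/4))^3*f(σ) = -1/4.
Order-3 pole: residue = g''(a)/2; g''(3/4) = 0, so the residue is 0.

Radius of convergence at 0: 3/4.
At 3/4: a pole of order 3; residue 0.


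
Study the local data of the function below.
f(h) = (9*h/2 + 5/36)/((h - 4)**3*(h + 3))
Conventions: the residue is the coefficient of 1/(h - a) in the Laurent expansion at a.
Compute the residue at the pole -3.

The residue is 481/12348.

At the order-1 pole -3 set g(h) = (h - (-3))*f(h) = (9*h/2 + 5/36)/(h - 4)**3.
Simple pole: residue = g(a) at a = -3, which is 481/12348.


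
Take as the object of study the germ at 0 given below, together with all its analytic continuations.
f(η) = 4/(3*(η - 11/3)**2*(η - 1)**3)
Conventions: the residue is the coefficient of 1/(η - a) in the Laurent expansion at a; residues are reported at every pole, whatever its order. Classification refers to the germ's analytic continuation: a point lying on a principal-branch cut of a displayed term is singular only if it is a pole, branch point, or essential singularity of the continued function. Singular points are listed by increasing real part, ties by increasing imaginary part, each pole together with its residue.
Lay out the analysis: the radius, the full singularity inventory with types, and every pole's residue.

Denominator factor (η - 11/3)^2: pole of order 2 at 11/3, modulus 11/3.
Denominator factor (η - 1)^3: pole of order 3 at 1, modulus 1.
The radius of convergence is the smallest modulus among the singular points: 1.
At the order-3 pole 1 set g(η) = (η - (1))^3*f(η) = 4/(3*(η - 11/3)**2).
Order-3 pole: residue = g''(a)/2; g''(1) = 81/512, so the residue is 81/1024.
At the order-2 pole 11/3 set g(η) = (η - (11/3))^2*f(η) = 4/(3*(η - 1)**3).
Order-2 pole: residue = g'(a); g'(11/3) = -81/1024, so the residue is -81/1024.
List the singular points by increasing real part (a conjugate pair: the negative imaginary part first).

Radius of convergence at 0: 1.
At 1: a pole of order 3; residue 81/1024.
At 11/3: a pole of order 2; residue -81/1024.


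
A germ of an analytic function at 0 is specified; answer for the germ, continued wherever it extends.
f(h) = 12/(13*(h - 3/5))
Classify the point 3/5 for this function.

The denominator factor h - 3/5 vanishes at 3/5 and appears to the power 1; the numerator there equals 12/13, nonzero, and no other factor vanishes.
Hence a pole whose order is the multiplicity, 1.

The point is a pole of order 1.


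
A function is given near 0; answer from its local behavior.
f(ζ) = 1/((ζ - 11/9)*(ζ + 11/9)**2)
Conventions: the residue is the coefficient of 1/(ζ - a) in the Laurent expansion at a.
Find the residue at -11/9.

At the order-2 pole -11/9 set g(ζ) = (ζ - (-11/9))^2*f(ζ) = 1/(ζ - 11/9).
Order-2 pole: residue = g'(a); g'(-11/9) = -81/484, so the residue is -81/484.

The residue is -81/484.


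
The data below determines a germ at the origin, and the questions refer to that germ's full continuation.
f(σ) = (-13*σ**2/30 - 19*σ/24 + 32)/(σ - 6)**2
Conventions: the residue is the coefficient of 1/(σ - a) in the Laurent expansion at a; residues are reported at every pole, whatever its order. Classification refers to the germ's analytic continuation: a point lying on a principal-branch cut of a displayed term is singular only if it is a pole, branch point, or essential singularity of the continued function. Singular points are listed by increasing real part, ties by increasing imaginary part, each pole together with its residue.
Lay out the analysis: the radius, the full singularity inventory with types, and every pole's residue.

Denominator factor (σ - 6)^2: pole of order 2 at 6, modulus 6.
The radius of convergence is the smallest modulus among the singular points: 6.
At the order-2 pole 6 set g(σ) = (σ - (6))^2*f(σ) = -13*σ**2/30 - 19*σ/24 + 32.
Order-2 pole: residue = g'(a); g'(6) = -719/120, so the residue is -719/120.

Radius of convergence at 0: 6.
At 6: a pole of order 2; residue -719/120.


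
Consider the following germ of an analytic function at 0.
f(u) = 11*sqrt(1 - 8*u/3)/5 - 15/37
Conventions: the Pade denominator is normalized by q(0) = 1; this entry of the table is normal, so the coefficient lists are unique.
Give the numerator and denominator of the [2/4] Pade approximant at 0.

Taylor coefficients needed (expand at 0): a_0 = 332/185, a_1 = -44/15, a_2 = -88/45, a_3 = -352/135, a_4 = -352/81, a_5 = -9856/1215, a_6 = -19712/1215.
Write the denominator as Q(u) = 1 + q1*u + q2*u^2 + q3*u^3 + q4*u^4. Requiring Q*f - P = O(u^7) with deg P <= 2 kills the coefficients of u^3..u^6 in Q*f:
  u^3: a_3 + q1*a_2 + q2*a_1 + q3*a_0 = 0, i.e. -352/135 + (-88/45)*q1 + (-44/15)*q2 + (332/185)*q3 = 0.
  u^4: a_4 + q1*a_3 + q2*a_2 + q3*a_1 + q4*a_0 = 0, i.e. -352/81 + (-352/135)*q1 + (-88/45)*q2 + (-44/15)*q3 + (332/185)*q4 = 0.
  u^5: a_5 + q1*a_4 + q2*a_3 + q3*a_2 + q4*a_1 = 0, i.e. -9856/1215 + (-352/81)*q1 + (-352/135)*q2 + (-88/45)*q3 + (-44/15)*q4 = 0.
  u^6: a_6 + q1*a_5 + q2*a_4 + q3*a_3 + q4*a_2 = 0, i.e. -19712/1215 + (-9856/1215)*q1 + (-352/81)*q2 + (-352/135)*q3 + (-88/45)*q4 = 0.
Solving this linear system: q1 = -2088866/789771, q2 = 1344524/1316285, q3 = 8543744/35539695, q4 = 9032144/106619085.
The numerator is Q*f truncated at degree 2: P0 = a_0 = 332/185; P1 = a_1 + q1*a_0 = -374028636/48702545; P2 = a_2 + q1*a_1 + q2*a_0 = 5578327664/730538175.

The Pade approximant has numerator coefficients [332/185, -374028636/48702545, 5578327664/730538175]; denominator coefficients [1, -2088866/789771, 1344524/1316285, 8543744/35539695, 9032144/106619085].


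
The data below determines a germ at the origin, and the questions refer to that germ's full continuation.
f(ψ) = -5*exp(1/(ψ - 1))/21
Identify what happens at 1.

The point is an essential singularity.

The exponent 1/(ψ - (1)) has a pole at 1, so exp(1/(ψ - (1))) takes every nonzero value near it: an essential singularity (not a pole of any order).


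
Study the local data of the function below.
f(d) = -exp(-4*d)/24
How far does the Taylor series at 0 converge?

The factor exp(-4*d) is entire and contributes no finite singular point.
The polynomial part has no poles.
No finite singular points: the Taylor series at 0 converges everywhere.

The radius of convergence is infinite.


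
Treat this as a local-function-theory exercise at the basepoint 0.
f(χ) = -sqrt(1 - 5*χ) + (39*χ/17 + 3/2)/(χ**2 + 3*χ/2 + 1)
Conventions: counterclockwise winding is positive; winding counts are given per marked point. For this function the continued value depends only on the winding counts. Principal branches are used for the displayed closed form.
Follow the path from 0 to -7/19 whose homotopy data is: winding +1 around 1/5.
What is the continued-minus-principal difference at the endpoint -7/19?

The rational part is single-valued and drops out of the difference; each branch term changes only by its own monodromy.
(-1)*sqrt(1 - χ/(1/5)): winding +1 is odd, the square root flips sign, contributing -2*(-1)*sqrt(1 - (-7/19)/(1/5)) = -2*(-1)*sqrt(54/19) = (6/19)*sqrt(114).
Summing the contributions at χ = -7/19 gives (6/19)*sqrt(114).

Continued minus principal equals (6/19)*sqrt(114).


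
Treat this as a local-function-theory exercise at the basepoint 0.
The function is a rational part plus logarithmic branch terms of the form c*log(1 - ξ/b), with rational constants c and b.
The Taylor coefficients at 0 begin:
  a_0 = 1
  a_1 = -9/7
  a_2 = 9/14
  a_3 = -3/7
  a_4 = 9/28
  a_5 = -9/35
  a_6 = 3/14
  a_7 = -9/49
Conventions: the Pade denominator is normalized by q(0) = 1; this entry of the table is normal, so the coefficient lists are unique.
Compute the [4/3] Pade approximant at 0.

Taylor coefficients needed (read off): a_0 = 1, a_1 = -9/7, a_2 = 9/14, a_3 = -3/7, a_4 = 9/28, a_5 = -9/35, a_6 = 3/14, a_7 = -9/49.
Write the denominator as Q(ξ) = 1 + q1*ξ + q2*ξ^2 + q3*ξ^3. Requiring Q*f - P = O(ξ^8) with deg P <= 4 kills the coefficients of ξ^5..ξ^7 in Q*f:
  ξ^5: a_5 + q1*a_4 + q2*a_3 + q3*a_2 = 0, i.e. -9/35 + (9/28)*q1 + (-3/7)*q2 + (9/14)*q3 = 0.
  ξ^6: a_6 + q1*a_5 + q2*a_4 + q3*a_3 = 0, i.e. 3/14 + (-9/35)*q1 + (9/28)*q2 + (-3/7)*q3 = 0.
  ξ^7: a_7 + q1*a_6 + q2*a_5 + q3*a_4 = 0, i.e. -9/49 + (3/14)*q1 + (-9/35)*q2 + (9/28)*q3 = 0.
Solving this linear system: q1 = 12/7, q2 = 6/7, q3 = 4/35.
The numerator is Q*f truncated at degree 4: P0 = a_0 = 1; P1 = a_1 + q1*a_0 = 3/7; P2 = a_2 + q1*a_1 + q2*a_0 = -69/98; P3 = a_3 + q1*a_2 + q2*a_1 + q3*a_0 = -11/35; P4 = a_4 + q1*a_3 + q2*a_2 + q3*a_1 = -9/980.

The Pade approximant has numerator coefficients [1, 3/7, -69/98, -11/35, -9/980]; denominator coefficients [1, 12/7, 6/7, 4/35].


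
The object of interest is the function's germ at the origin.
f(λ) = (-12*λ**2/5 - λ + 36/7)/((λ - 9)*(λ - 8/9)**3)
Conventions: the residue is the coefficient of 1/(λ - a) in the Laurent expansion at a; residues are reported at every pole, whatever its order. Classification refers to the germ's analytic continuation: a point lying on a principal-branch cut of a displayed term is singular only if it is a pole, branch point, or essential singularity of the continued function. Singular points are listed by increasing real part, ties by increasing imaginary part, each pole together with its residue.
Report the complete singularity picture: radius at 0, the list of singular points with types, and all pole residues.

Denominator factor (λ - 9): pole of order 1 at 9, modulus 9.
Denominator factor (λ - 8/9)^3: pole of order 3 at 8/9, modulus 8/9.
The radius of convergence is the smallest modulus among the singular points: 8/9.
At the order-3 pole 8/9 set g(λ) = (λ - (8/9))^3*f(λ) = (-12*λ**2/5 - λ + 36/7)/(λ - 9).
Order-3 pole: residue = g''(a)/2; g''(8/9) = 10117062/13615595, so the residue is 5058531/13615595.
At the order-1 pole 9 set g(λ) = (λ - (9))*f(λ) = (-12*λ**2/5 - λ + 36/7)/(λ - 8/9)**3.
Simple pole: residue = g(a) at a = 9, which is -5058531/13615595.
List the singular points by increasing real part (a conjugate pair: the negative imaginary part first).

Radius of convergence at 0: 8/9.
At 8/9: a pole of order 3; residue 5058531/13615595.
At 9: a pole of order 1; residue -5058531/13615595.


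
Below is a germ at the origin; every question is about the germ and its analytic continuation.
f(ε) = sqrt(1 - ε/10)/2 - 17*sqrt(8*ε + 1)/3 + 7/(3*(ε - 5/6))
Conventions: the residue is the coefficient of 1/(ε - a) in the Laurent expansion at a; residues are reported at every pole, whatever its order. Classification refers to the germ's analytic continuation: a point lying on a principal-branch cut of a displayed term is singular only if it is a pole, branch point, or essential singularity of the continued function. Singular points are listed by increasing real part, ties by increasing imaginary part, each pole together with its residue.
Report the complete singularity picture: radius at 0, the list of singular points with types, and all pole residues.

Denominator factor (ε - 5/6): pole of order 1 at 5/6, modulus 5/6.
Branch term (-17/3)*sqrt(1 - ε/(-1/8)): its argument vanishes at ε = -1/8, a square-root branch point, modulus 1/8.
Branch term (1/2)*sqrt(1 - ε/(10)): its argument vanishes at ε = 10, a square-root branch point, modulus 10.
The radius of convergence is the smallest modulus among the singular points: 1/8.
The branch terms are analytic at 5/6 and contribute nothing to the residue; only the rational part matters.
At the order-1 pole 5/6 set g(ε) = (ε - (5/6))*(rational part) = 7/3.
Simple pole: residue = g(a) at a = 5/6, which is 7/3.
List the singular points by increasing real part (a conjugate pair: the negative imaginary part first).

Radius of convergence at 0: 1/8.
At -1/8: an algebraic (square-root) branch point.
At 5/6: a pole of order 1; residue 7/3.
At 10: an algebraic (square-root) branch point.


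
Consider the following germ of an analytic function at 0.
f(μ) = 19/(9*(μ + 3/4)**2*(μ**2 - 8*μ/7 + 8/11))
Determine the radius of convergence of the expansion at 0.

Denominator factor (μ**2 - 8*μ/7 + 8/11): discriminant -864/539, complex-conjugate roots (4/7) + ((6/77)*sqrt(66))*i and (4/7) - ((6/77)*sqrt(66))*i; poles of order 1, moduli (2/11)*sqrt(22) and (2/11)*sqrt(22).
Denominator factor (μ + 3/4)^2: pole of order 2 at -3/4, modulus 3/4.
The radius of convergence is the smallest modulus among the singular points: 3/4.

The radius of convergence is 3/4.


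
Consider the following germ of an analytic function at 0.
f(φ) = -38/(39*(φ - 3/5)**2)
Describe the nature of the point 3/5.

The denominator factor φ - 3/5 vanishes at 3/5 and appears to the power 2; the numerator there equals -38/39, nonzero, and no other factor vanishes.
Hence a pole whose order is the multiplicity, 2.

The point is a pole of order 2.


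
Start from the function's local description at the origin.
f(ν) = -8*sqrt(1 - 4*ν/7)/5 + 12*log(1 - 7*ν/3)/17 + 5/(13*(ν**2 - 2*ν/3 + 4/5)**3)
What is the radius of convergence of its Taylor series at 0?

The radius of convergence is 3/7.

Denominator factor (ν**2 - 2*ν/3 + 4/5)^3: discriminant -124/45, complex-conjugate roots (1/3) + ((1/15)*sqrt(155))*i and (1/3) - ((1/15)*sqrt(155))*i; poles of order 3, moduli (2/5)*sqrt(5) and (2/5)*sqrt(5).
Branch term (12/17)*log(1 - ν/(3/7)): its argument vanishes at ν = 3/7, a logarithmic branch point, modulus 3/7.
Branch term (-8/5)*sqrt(1 - ν/(7/4)): its argument vanishes at ν = 7/4, a square-root branch point, modulus 7/4.
The radius of convergence is the smallest modulus among the singular points: 3/7.


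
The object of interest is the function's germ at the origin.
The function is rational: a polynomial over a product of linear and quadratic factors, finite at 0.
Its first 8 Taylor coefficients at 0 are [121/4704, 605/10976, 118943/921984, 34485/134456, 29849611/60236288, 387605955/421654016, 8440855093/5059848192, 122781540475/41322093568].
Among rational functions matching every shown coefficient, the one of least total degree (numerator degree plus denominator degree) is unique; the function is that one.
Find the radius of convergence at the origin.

No rational of total degree below 4 reproduces all 8 coefficients; solving the [0/4] Pade equations on them gives f(ψ) = 1/(24*(ψ - 7/11)**2*(ψ + 2)**2), whose expansion matches every shown term.
Denominator factor (ψ - 7/11)^2: pole of order 2 at 7/11, modulus 7/11.
Denominator factor (ψ + 2)^2: pole of order 2 at -2, modulus 2.
The radius of convergence is the smallest modulus among the singular points: 7/11.

The radius of convergence is 7/11.


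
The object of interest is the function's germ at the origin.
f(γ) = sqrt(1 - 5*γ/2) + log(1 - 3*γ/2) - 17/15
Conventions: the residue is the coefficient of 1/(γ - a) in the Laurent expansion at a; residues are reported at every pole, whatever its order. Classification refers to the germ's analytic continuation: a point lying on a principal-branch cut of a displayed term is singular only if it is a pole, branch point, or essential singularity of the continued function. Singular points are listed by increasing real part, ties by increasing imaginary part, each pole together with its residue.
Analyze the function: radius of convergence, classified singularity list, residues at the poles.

Radius of convergence at 0: 2/5.
At 2/5: an algebraic (square-root) branch point.
At 2/3: a logarithmic branch point.

Branch term (1)*sqrt(1 - γ/(2/5)): its argument vanishes at γ = 2/5, a square-root branch point, modulus 2/5.
Branch term (1)*log(1 - γ/(2/3)): its argument vanishes at γ = 2/3, a logarithmic branch point, modulus 2/3.
The radius of convergence is the smallest modulus among the singular points: 2/5.
List the singular points by increasing real part (a conjugate pair: the negative imaginary part first).
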